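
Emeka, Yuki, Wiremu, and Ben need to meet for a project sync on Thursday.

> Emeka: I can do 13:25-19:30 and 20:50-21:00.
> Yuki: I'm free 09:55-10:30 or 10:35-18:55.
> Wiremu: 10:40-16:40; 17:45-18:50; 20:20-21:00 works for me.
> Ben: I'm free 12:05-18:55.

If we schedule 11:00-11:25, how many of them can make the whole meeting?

Yuki and Wiremu can make the full 11:00-11:25 slot — that's 2.

2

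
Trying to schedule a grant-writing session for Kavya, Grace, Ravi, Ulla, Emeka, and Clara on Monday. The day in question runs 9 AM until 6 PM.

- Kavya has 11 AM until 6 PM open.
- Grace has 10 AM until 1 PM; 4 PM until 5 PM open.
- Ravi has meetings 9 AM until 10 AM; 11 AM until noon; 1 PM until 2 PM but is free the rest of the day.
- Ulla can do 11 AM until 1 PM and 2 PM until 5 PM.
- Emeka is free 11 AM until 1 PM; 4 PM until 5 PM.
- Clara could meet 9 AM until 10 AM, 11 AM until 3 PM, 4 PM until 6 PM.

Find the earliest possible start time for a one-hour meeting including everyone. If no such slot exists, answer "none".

12:00

Kavya free: 11:00-18:00.
Grace free: 10:00-13:00, 16:00-17:00.
Ravi free: 10:00-11:00, 12:00-13:00, 14:00-18:00 (invert busy blocks within the working day).
Ulla free: 11:00-13:00, 14:00-17:00.
Emeka free: 11:00-13:00, 16:00-17:00.
Clara free: 09:00-10:00, 11:00-15:00, 16:00-18:00.
Kavya ∩ Grace: 11:00-13:00, 16:00-17:00.
Kavya ∩ Grace ∩ Ravi: 12:00-13:00, 16:00-17:00.
Kavya ∩ Grace ∩ Ravi ∩ Ulla: 12:00-13:00, 16:00-17:00.
Kavya ∩ Grace ∩ Ravi ∩ Ulla ∩ Emeka: 12:00-13:00, 16:00-17:00.
Kavya ∩ Grace ∩ Ravi ∩ Ulla ∩ Emeka ∩ Clara: 12:00-13:00, 16:00-17:00.
The first common window of at least 60 minutes is 12:00-13:00, so the earliest start is 12:00.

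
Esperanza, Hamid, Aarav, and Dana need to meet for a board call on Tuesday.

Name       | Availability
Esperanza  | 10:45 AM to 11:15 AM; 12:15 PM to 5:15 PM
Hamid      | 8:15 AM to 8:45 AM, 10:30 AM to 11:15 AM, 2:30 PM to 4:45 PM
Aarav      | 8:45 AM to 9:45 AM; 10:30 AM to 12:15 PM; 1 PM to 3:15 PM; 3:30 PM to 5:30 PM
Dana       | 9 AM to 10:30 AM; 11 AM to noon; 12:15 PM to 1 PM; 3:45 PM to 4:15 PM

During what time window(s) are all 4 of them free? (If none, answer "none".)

Esperanza ∩ Hamid: 10:45-11:15, 14:30-16:45.
Esperanza ∩ Hamid ∩ Aarav: 10:45-11:15, 14:30-15:15, 15:30-16:45.
Esperanza ∩ Hamid ∩ Aarav ∩ Dana: 11:00-11:15, 15:45-16:15.
So the common availability across everyone is 11:00-11:15, 15:45-16:15.

11:00-11:15, 15:45-16:15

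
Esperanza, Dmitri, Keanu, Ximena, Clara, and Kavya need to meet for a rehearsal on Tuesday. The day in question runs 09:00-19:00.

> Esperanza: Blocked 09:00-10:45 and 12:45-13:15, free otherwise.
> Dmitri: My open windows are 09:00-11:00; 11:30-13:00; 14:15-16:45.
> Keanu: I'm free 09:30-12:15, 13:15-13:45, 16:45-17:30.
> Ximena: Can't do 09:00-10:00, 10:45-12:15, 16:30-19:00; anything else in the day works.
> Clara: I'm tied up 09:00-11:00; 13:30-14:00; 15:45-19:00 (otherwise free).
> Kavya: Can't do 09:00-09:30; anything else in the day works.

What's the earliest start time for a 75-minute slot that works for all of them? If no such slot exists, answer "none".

none

Esperanza free: 10:45-12:45, 13:15-19:00 (invert busy blocks within the working day).
Dmitri free: 09:00-11:00, 11:30-13:00, 14:15-16:45.
Keanu free: 09:30-12:15, 13:15-13:45, 16:45-17:30.
Ximena free: 10:00-10:45, 12:15-16:30 (invert busy blocks within the working day).
Clara free: 11:00-13:30, 14:00-15:45 (invert busy blocks within the working day).
Kavya free: 09:30-19:00 (invert busy blocks within the working day).
Esperanza ∩ Dmitri: 10:45-11:00, 11:30-12:45, 14:15-16:45.
Esperanza ∩ Dmitri ∩ Keanu: 10:45-11:00, 11:30-12:15.
Esperanza ∩ Dmitri ∩ Keanu ∩ Ximena: ∅.
Esperanza ∩ Dmitri ∩ Keanu ∩ Ximena ∩ Clara: ∅.
Esperanza ∩ Dmitri ∩ Keanu ∩ Ximena ∩ Clara ∩ Kavya: ∅.
There is no time when everyone is free.
No common window is at least 75 minutes long.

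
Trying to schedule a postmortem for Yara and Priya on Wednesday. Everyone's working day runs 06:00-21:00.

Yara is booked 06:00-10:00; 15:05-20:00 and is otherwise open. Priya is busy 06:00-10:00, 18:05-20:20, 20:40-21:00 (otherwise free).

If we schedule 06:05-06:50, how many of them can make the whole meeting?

0

Yara free: 10:00-15:05, 20:00-21:00 (invert busy blocks within the working day).
Priya free: 10:00-18:05, 20:20-20:40 (invert busy blocks within the working day).
nobody can make the full 06:05-06:50 slot — that's 0.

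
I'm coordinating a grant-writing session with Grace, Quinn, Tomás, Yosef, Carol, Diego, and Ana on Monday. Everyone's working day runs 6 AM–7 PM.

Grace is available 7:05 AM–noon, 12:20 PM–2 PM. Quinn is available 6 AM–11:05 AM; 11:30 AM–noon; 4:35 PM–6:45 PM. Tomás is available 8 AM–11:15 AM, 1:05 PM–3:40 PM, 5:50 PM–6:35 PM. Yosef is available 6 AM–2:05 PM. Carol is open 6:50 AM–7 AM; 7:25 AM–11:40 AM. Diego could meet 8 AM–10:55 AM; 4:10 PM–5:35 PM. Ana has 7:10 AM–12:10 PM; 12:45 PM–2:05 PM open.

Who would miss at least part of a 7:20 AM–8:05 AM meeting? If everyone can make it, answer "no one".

Carol, Diego, Tomás

Grace: free for 07:20-08:05. Quinn: free for 07:20-08:05. Tomás: not fully free for 07:20-08:05. Yosef: free for 07:20-08:05. Carol: not fully free for 07:20-08:05. Diego: not fully free for 07:20-08:05. Ana: free for 07:20-08:05.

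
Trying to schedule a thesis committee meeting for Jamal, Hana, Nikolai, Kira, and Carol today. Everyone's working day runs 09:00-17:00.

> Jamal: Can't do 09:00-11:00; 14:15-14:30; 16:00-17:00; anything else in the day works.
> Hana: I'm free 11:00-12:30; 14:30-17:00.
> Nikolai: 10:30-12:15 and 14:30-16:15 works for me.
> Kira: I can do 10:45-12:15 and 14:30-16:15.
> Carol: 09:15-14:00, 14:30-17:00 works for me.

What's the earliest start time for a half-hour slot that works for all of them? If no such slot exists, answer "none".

Jamal free: 11:00-14:15, 14:30-16:00 (invert busy blocks within the working day).
Hana free: 11:00-12:30, 14:30-17:00.
Nikolai free: 10:30-12:15, 14:30-16:15.
Kira free: 10:45-12:15, 14:30-16:15.
Carol free: 09:15-14:00, 14:30-17:00.
Jamal ∩ Hana: 11:00-12:30, 14:30-16:00.
Jamal ∩ Hana ∩ Nikolai: 11:00-12:15, 14:30-16:00.
Jamal ∩ Hana ∩ Nikolai ∩ Kira: 11:00-12:15, 14:30-16:00.
Jamal ∩ Hana ∩ Nikolai ∩ Kira ∩ Carol: 11:00-12:15, 14:30-16:00.
The first common window of at least 30 minutes is 11:00-12:15, so the earliest start is 11:00.

11:00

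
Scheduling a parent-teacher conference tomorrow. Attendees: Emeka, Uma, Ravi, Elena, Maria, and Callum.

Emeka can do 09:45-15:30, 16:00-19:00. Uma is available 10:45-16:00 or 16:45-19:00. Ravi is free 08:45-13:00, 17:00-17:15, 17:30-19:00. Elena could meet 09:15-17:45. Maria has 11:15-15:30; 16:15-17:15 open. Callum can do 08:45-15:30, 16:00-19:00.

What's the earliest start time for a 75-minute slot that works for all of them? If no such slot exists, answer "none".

Emeka ∩ Uma: 10:45-15:30, 16:45-19:00.
Emeka ∩ Uma ∩ Ravi: 10:45-13:00, 17:00-17:15, 17:30-19:00.
Emeka ∩ Uma ∩ Ravi ∩ Elena: 10:45-13:00, 17:00-17:15, 17:30-17:45.
Emeka ∩ Uma ∩ Ravi ∩ Elena ∩ Maria: 11:15-13:00, 17:00-17:15.
Emeka ∩ Uma ∩ Ravi ∩ Elena ∩ Maria ∩ Callum: 11:15-13:00, 17:00-17:15.
So the common availability across everyone is 11:15-13:00, 17:00-17:15.
The first common window of at least 75 minutes is 11:15-13:00, so the earliest start is 11:15.

11:15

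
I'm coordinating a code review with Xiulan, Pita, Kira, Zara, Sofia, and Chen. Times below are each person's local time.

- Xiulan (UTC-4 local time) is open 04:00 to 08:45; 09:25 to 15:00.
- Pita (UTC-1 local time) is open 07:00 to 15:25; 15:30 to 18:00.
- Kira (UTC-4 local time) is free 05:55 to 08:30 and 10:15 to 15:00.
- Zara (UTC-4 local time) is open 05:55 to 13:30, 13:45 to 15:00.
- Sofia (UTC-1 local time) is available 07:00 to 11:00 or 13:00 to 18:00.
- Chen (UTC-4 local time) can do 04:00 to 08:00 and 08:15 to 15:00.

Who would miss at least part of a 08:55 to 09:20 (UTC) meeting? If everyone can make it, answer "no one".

Xiulan in UTC: 08:00-12:45, 13:25-19:00 (add 4h to convert from UTC-4).
Pita in UTC: 08:00-16:25, 16:30-19:00 (add 1h to convert from UTC-1).
Kira in UTC: 09:55-12:30, 14:15-19:00 (add 4h to convert from UTC-4).
Zara in UTC: 09:55-17:30, 17:45-19:00 (add 4h to convert from UTC-4).
Sofia in UTC: 08:00-12:00, 14:00-19:00 (add 1h to convert from UTC-1).
Chen in UTC: 08:00-12:00, 12:15-19:00 (add 4h to convert from UTC-4).
Xiulan: free for 08:55-09:20. Pita: free for 08:55-09:20. Kira: not fully free for 08:55-09:20. Zara: not fully free for 08:55-09:20. Sofia: free for 08:55-09:20. Chen: free for 08:55-09:20.

Kira, Zara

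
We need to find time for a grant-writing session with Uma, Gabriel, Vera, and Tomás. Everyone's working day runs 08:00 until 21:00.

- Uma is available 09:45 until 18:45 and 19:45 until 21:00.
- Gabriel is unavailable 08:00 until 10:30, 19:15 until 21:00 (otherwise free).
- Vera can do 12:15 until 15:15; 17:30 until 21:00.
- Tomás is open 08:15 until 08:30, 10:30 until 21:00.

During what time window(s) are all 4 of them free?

12:15-15:15, 17:30-18:45

Uma free: 09:45-18:45, 19:45-21:00.
Gabriel free: 10:30-19:15 (invert busy blocks within the working day).
Vera free: 12:15-15:15, 17:30-21:00.
Tomás free: 08:15-08:30, 10:30-21:00.
Uma ∩ Gabriel: 10:30-18:45.
Uma ∩ Gabriel ∩ Vera: 12:15-15:15, 17:30-18:45.
Uma ∩ Gabriel ∩ Vera ∩ Tomás: 12:15-15:15, 17:30-18:45.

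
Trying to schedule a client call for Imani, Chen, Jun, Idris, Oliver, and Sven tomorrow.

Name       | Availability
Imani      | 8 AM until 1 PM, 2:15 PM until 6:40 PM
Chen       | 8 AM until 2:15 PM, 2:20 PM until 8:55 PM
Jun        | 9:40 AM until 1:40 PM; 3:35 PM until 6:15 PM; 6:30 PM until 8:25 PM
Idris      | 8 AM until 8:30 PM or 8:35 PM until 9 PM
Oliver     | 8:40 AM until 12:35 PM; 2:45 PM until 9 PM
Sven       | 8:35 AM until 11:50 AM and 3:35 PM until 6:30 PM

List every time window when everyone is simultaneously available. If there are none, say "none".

09:40-11:50, 15:35-18:15

Imani ∩ Chen: 08:00-13:00, 14:20-18:40.
Imani ∩ Chen ∩ Jun: 09:40-13:00, 15:35-18:15, 18:30-18:40.
Imani ∩ Chen ∩ Jun ∩ Idris: 09:40-13:00, 15:35-18:15, 18:30-18:40.
Imani ∩ Chen ∩ Jun ∩ Idris ∩ Oliver: 09:40-12:35, 15:35-18:15, 18:30-18:40.
Imani ∩ Chen ∩ Jun ∩ Idris ∩ Oliver ∩ Sven: 09:40-11:50, 15:35-18:15.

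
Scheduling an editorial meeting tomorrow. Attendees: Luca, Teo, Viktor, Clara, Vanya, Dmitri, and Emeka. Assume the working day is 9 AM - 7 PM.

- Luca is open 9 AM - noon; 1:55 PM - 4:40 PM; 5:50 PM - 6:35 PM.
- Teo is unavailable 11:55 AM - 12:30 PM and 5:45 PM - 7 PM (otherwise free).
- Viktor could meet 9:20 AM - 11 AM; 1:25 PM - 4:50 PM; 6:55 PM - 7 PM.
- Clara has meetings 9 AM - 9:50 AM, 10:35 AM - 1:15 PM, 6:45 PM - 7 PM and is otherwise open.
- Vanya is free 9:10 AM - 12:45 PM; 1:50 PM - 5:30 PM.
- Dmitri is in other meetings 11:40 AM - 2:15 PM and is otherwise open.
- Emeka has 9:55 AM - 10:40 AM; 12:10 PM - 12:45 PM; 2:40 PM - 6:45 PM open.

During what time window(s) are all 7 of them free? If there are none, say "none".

Luca free: 09:00-12:00, 13:55-16:40, 17:50-18:35.
Teo free: 09:00-11:55, 12:30-17:45 (invert busy blocks within the working day).
Viktor free: 09:20-11:00, 13:25-16:50, 18:55-19:00.
Clara free: 09:50-10:35, 13:15-18:45 (invert busy blocks within the working day).
Vanya free: 09:10-12:45, 13:50-17:30.
Dmitri free: 09:00-11:40, 14:15-19:00 (invert busy blocks within the working day).
Emeka free: 09:55-10:40, 12:10-12:45, 14:40-18:45.
Luca ∩ Teo: 09:00-11:55, 13:55-16:40.
Luca ∩ Teo ∩ Viktor: 09:20-11:00, 13:55-16:40.
Luca ∩ Teo ∩ Viktor ∩ Clara: 09:50-10:35, 13:55-16:40.
Luca ∩ Teo ∩ Viktor ∩ Clara ∩ Vanya: 09:50-10:35, 13:55-16:40.
Luca ∩ Teo ∩ Viktor ∩ Clara ∩ Vanya ∩ Dmitri: 09:50-10:35, 14:15-16:40.
Luca ∩ Teo ∩ Viktor ∩ Clara ∩ Vanya ∩ Dmitri ∩ Emeka: 09:55-10:35, 14:40-16:40.

09:55-10:35, 14:40-16:40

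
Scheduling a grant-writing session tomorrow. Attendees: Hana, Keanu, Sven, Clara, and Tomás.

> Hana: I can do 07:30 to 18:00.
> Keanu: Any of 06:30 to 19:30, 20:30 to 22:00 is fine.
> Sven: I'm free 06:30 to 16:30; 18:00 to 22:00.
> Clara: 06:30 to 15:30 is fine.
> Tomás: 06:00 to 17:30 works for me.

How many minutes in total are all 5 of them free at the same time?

480

Hana ∩ Keanu: 07:30-18:00.
Hana ∩ Keanu ∩ Sven: 07:30-16:30.
Hana ∩ Keanu ∩ Sven ∩ Clara: 07:30-15:30.
Hana ∩ Keanu ∩ Sven ∩ Clara ∩ Tomás: 07:30-15:30.
That's a single block of 480 minutes.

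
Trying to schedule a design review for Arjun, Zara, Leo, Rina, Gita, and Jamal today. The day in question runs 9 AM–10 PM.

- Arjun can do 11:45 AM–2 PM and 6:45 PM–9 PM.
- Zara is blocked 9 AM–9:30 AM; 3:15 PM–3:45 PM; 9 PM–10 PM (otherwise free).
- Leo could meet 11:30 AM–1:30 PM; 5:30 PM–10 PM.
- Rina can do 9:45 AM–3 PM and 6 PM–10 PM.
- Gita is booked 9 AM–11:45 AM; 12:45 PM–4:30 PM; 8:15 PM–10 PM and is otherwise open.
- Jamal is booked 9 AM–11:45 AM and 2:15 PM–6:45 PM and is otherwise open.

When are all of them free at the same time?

11:45-12:45, 18:45-20:15

Arjun free: 11:45-14:00, 18:45-21:00.
Zara free: 09:30-15:15, 15:45-21:00 (invert busy blocks within the working day).
Leo free: 11:30-13:30, 17:30-22:00.
Rina free: 09:45-15:00, 18:00-22:00.
Gita free: 11:45-12:45, 16:30-20:15 (invert busy blocks within the working day).
Jamal free: 11:45-14:15, 18:45-22:00 (invert busy blocks within the working day).
Arjun ∩ Zara: 11:45-14:00, 18:45-21:00.
Arjun ∩ Zara ∩ Leo: 11:45-13:30, 18:45-21:00.
Arjun ∩ Zara ∩ Leo ∩ Rina: 11:45-13:30, 18:45-21:00.
Arjun ∩ Zara ∩ Leo ∩ Rina ∩ Gita: 11:45-12:45, 18:45-20:15.
Arjun ∩ Zara ∩ Leo ∩ Rina ∩ Gita ∩ Jamal: 11:45-12:45, 18:45-20:15.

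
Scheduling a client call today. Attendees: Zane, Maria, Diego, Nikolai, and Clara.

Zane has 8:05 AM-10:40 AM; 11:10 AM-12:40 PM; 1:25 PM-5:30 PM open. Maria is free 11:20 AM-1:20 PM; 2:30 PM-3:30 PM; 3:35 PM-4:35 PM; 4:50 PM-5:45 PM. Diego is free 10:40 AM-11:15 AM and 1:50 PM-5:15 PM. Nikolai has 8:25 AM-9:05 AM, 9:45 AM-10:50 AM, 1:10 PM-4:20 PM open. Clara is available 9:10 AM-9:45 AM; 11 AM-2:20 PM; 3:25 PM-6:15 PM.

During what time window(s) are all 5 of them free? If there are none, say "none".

15:25-15:30, 15:35-16:20

Zane ∩ Maria: 11:20-12:40, 14:30-15:30, 15:35-16:35, 16:50-17:30.
Zane ∩ Maria ∩ Diego: 14:30-15:30, 15:35-16:35, 16:50-17:15.
Zane ∩ Maria ∩ Diego ∩ Nikolai: 14:30-15:30, 15:35-16:20.
Zane ∩ Maria ∩ Diego ∩ Nikolai ∩ Clara: 15:25-15:30, 15:35-16:20.
Those are the intersection windows.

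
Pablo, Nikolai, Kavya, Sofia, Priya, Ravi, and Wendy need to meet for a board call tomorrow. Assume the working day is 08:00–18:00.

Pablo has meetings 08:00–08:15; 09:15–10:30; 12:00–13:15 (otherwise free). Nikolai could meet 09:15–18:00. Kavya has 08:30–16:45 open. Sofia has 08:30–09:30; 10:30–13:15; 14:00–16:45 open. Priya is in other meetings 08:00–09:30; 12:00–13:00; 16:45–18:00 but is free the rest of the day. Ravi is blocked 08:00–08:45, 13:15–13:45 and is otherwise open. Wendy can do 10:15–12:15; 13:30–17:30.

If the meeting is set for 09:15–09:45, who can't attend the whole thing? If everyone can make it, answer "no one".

Pablo, Priya, Sofia, Wendy

Pablo free: 08:15-09:15, 10:30-12:00, 13:15-18:00 (invert busy blocks within the working day).
Nikolai free: 09:15-18:00.
Kavya free: 08:30-16:45.
Sofia free: 08:30-09:30, 10:30-13:15, 14:00-16:45.
Priya free: 09:30-12:00, 13:00-16:45 (invert busy blocks within the working day).
Ravi free: 08:45-13:15, 13:45-18:00 (invert busy blocks within the working day).
Wendy free: 10:15-12:15, 13:30-17:30.
Pablo: not fully free for 09:15-09:45. Nikolai: free for 09:15-09:45. Kavya: free for 09:15-09:45. Sofia: not fully free for 09:15-09:45. Priya: not fully free for 09:15-09:45. Ravi: free for 09:15-09:45. Wendy: not fully free for 09:15-09:45.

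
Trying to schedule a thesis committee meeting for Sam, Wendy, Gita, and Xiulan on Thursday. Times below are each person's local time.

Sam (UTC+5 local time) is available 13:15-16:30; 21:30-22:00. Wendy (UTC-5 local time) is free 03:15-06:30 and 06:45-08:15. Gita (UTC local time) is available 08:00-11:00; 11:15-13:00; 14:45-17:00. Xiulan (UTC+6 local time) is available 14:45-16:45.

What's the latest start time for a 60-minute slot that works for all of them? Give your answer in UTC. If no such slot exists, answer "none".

09:45

Sam in UTC: 08:15-11:30, 16:30-17:00 (subtract 5h to convert from UTC+5).
Wendy in UTC: 08:15-11:30, 11:45-13:15 (add 5h to convert from UTC-5).
Gita in UTC: 08:00-11:00, 11:15-13:00, 14:45-17:00.
Xiulan in UTC: 08:45-10:45 (subtract 6h to convert from UTC+6).
Sam ∩ Wendy: 08:15-11:30.
Sam ∩ Wendy ∩ Gita: 08:15-11:00, 11:15-11:30.
Sam ∩ Wendy ∩ Gita ∩ Xiulan: 08:45-10:45.
The last common window of at least 60 minutes is 08:45-10:45; a 60-minute meeting can start as late as 09:45 and still end by 10:45.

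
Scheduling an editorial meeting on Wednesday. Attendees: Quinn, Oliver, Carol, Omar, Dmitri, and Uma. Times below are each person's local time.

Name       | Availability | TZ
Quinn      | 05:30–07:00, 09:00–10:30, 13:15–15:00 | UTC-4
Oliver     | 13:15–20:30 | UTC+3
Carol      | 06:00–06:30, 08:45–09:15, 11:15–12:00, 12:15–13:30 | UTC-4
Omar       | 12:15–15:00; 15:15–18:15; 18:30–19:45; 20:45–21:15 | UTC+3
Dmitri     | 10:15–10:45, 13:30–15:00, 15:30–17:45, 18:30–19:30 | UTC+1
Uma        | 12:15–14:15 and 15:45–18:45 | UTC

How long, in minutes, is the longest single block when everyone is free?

Quinn in UTC: 09:30-11:00, 13:00-14:30, 17:15-19:00 (add 4h to convert from UTC-4).
Oliver in UTC: 10:15-17:30 (subtract 3h to convert from UTC+3).
Carol in UTC: 10:00-10:30, 12:45-13:15, 15:15-16:00, 16:15-17:30 (add 4h to convert from UTC-4).
Omar in UTC: 09:15-12:00, 12:15-15:15, 15:30-16:45, 17:45-18:15 (subtract 3h to convert from UTC+3).
Dmitri in UTC: 09:15-09:45, 12:30-14:00, 14:30-16:45, 17:30-18:30 (subtract 1h to convert from UTC+1).
Uma in UTC: 12:15-14:15, 15:45-18:45.
Quinn ∩ Oliver: 10:15-11:00, 13:00-14:30, 17:15-17:30.
Quinn ∩ Oliver ∩ Carol: 10:15-10:30, 13:00-13:15, 17:15-17:30.
Quinn ∩ Oliver ∩ Carol ∩ Omar: 10:15-10:30, 13:00-13:15.
Quinn ∩ Oliver ∩ Carol ∩ Omar ∩ Dmitri: 13:00-13:15.
Quinn ∩ Oliver ∩ Carol ∩ Omar ∩ Dmitri ∩ Uma: 13:00-13:15.
The longest is 13:00-13:15 at 15 minutes.

15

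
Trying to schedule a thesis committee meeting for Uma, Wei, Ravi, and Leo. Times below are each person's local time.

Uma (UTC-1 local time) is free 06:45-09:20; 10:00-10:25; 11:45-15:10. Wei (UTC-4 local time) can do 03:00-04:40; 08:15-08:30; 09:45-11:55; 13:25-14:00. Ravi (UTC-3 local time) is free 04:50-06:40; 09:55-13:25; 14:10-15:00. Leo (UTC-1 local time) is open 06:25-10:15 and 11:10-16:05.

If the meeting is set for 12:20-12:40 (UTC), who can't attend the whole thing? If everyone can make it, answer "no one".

Uma in UTC: 07:45-10:20, 11:00-11:25, 12:45-16:10 (add 1h to convert from UTC-1).
Wei in UTC: 07:00-08:40, 12:15-12:30, 13:45-15:55, 17:25-18:00 (add 4h to convert from UTC-4).
Ravi in UTC: 07:50-09:40, 12:55-16:25, 17:10-18:00 (add 3h to convert from UTC-3).
Leo in UTC: 07:25-11:15, 12:10-17:05 (add 1h to convert from UTC-1).
Uma: not fully free for 12:20-12:40. Wei: not fully free for 12:20-12:40. Ravi: not fully free for 12:20-12:40. Leo: free for 12:20-12:40.

Ravi, Uma, Wei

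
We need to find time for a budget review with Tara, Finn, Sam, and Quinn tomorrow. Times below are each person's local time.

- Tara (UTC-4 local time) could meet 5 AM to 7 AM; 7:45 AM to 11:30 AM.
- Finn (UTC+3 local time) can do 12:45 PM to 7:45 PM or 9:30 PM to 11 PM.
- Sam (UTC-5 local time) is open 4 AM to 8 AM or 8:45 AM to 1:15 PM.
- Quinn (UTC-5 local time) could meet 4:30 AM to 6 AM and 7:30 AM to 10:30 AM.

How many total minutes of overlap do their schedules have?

Tara in UTC: 09:00-11:00, 11:45-15:30 (add 4h to convert from UTC-4).
Finn in UTC: 09:45-16:45, 18:30-20:00 (subtract 3h to convert from UTC+3).
Sam in UTC: 09:00-13:00, 13:45-18:15 (add 5h to convert from UTC-5).
Quinn in UTC: 09:30-11:00, 12:30-15:30 (add 5h to convert from UTC-5).
Tara ∩ Finn: 09:45-11:00, 11:45-15:30.
Tara ∩ Finn ∩ Sam: 09:45-11:00, 11:45-13:00, 13:45-15:30.
Tara ∩ Finn ∩ Sam ∩ Quinn: 09:45-11:00, 12:30-13:00, 13:45-15:30.
So the common availability across everyone is 09:45-11:00, 12:30-13:00, 13:45-15:30.
Summing the common windows: 75 + 30 + 105 = 210 minutes.

210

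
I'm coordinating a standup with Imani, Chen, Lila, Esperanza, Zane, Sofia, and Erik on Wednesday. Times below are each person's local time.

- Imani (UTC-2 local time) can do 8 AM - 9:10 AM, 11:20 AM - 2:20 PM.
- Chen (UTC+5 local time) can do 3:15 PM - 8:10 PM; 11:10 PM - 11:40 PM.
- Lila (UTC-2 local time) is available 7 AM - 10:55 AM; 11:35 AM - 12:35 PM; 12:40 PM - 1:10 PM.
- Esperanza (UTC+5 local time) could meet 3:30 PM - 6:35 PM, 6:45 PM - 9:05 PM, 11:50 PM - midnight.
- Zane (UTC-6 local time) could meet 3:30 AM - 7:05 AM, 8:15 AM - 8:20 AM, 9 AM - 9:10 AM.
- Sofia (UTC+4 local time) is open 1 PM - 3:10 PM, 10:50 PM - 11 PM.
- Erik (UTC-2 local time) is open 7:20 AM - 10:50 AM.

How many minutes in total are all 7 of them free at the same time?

40

Imani in UTC: 10:00-11:10, 13:20-16:20 (add 2h to convert from UTC-2).
Chen in UTC: 10:15-15:10, 18:10-18:40 (subtract 5h to convert from UTC+5).
Lila in UTC: 09:00-12:55, 13:35-14:35, 14:40-15:10 (add 2h to convert from UTC-2).
Esperanza in UTC: 10:30-13:35, 13:45-16:05, 18:50-19:00 (subtract 5h to convert from UTC+5).
Zane in UTC: 09:30-13:05, 14:15-14:20, 15:00-15:10 (add 6h to convert from UTC-6).
Sofia in UTC: 09:00-11:10, 18:50-19:00 (subtract 4h to convert from UTC+4).
Erik in UTC: 09:20-12:50 (add 2h to convert from UTC-2).
Imani ∩ Chen: 10:15-11:10, 13:20-15:10.
Imani ∩ Chen ∩ Lila: 10:15-11:10, 13:35-14:35, 14:40-15:10.
Imani ∩ Chen ∩ Lila ∩ Esperanza: 10:30-11:10, 13:45-14:35, 14:40-15:10.
Imani ∩ Chen ∩ Lila ∩ Esperanza ∩ Zane: 10:30-11:10, 14:15-14:20, 15:00-15:10.
Imani ∩ Chen ∩ Lila ∩ Esperanza ∩ Zane ∩ Sofia: 10:30-11:10.
Imani ∩ Chen ∩ Lila ∩ Esperanza ∩ Zane ∩ Sofia ∩ Erik: 10:30-11:10.
That's a single block of 40 minutes.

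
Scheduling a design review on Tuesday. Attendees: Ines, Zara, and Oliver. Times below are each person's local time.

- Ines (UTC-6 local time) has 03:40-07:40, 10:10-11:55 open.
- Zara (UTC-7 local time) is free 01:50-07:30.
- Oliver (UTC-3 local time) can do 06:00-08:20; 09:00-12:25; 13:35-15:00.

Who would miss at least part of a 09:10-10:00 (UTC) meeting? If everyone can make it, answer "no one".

Ines in UTC: 09:40-13:40, 16:10-17:55 (add 6h to convert from UTC-6).
Zara in UTC: 08:50-14:30 (add 7h to convert from UTC-7).
Oliver in UTC: 09:00-11:20, 12:00-15:25, 16:35-18:00 (add 3h to convert from UTC-3).
Ines: not fully free for 09:10-10:00. Zara: free for 09:10-10:00. Oliver: free for 09:10-10:00.

Ines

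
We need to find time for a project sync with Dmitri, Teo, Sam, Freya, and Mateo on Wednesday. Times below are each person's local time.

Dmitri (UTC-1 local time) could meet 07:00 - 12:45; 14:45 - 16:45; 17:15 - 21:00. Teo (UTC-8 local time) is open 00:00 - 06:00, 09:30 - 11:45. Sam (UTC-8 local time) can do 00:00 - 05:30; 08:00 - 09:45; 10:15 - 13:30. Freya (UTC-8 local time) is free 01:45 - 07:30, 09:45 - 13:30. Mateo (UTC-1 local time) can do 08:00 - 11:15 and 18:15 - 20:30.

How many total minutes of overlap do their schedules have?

180

Dmitri in UTC: 08:00-13:45, 15:45-17:45, 18:15-22:00 (add 1h to convert from UTC-1).
Teo in UTC: 08:00-14:00, 17:30-19:45 (add 8h to convert from UTC-8).
Sam in UTC: 08:00-13:30, 16:00-17:45, 18:15-21:30 (add 8h to convert from UTC-8).
Freya in UTC: 09:45-15:30, 17:45-21:30 (add 8h to convert from UTC-8).
Mateo in UTC: 09:00-12:15, 19:15-21:30 (add 1h to convert from UTC-1).
Dmitri ∩ Teo: 08:00-13:45, 17:30-17:45, 18:15-19:45.
Dmitri ∩ Teo ∩ Sam: 08:00-13:30, 17:30-17:45, 18:15-19:45.
Dmitri ∩ Teo ∩ Sam ∩ Freya: 09:45-13:30, 18:15-19:45.
Dmitri ∩ Teo ∩ Sam ∩ Freya ∩ Mateo: 09:45-12:15, 19:15-19:45.
Those are the intersection windows.
Summing the common windows: 150 + 30 = 180 minutes.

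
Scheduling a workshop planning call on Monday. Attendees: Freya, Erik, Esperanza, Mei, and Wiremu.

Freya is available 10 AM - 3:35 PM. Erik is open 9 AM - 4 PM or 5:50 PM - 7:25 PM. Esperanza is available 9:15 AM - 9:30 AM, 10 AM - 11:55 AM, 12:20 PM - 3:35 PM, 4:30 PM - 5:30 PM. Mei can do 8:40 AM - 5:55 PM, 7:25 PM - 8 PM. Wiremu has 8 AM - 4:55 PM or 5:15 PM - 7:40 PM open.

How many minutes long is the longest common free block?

Freya ∩ Erik: 10:00-15:35.
Freya ∩ Erik ∩ Esperanza: 10:00-11:55, 12:20-15:35.
Freya ∩ Erik ∩ Esperanza ∩ Mei: 10:00-11:55, 12:20-15:35.
Freya ∩ Erik ∩ Esperanza ∩ Mei ∩ Wiremu: 10:00-11:55, 12:20-15:35.
So the common availability across everyone is 10:00-11:55, 12:20-15:35.
The longest is 12:20-15:35 at 195 minutes.

195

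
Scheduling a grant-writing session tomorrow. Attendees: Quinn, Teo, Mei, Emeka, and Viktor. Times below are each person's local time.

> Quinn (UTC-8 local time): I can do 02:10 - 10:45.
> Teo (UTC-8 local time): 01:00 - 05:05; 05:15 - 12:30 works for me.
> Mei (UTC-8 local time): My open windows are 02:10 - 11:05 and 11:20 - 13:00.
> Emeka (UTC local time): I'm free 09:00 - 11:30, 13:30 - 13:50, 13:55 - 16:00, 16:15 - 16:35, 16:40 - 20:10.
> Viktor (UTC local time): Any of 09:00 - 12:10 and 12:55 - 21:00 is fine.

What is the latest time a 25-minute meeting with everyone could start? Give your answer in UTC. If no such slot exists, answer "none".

Quinn in UTC: 10:10-18:45 (add 8h to convert from UTC-8).
Teo in UTC: 09:00-13:05, 13:15-20:30 (add 8h to convert from UTC-8).
Mei in UTC: 10:10-19:05, 19:20-21:00 (add 8h to convert from UTC-8).
Emeka in UTC: 09:00-11:30, 13:30-13:50, 13:55-16:00, 16:15-16:35, 16:40-20:10.
Viktor in UTC: 09:00-12:10, 12:55-21:00.
Quinn ∩ Teo: 10:10-13:05, 13:15-18:45.
Quinn ∩ Teo ∩ Mei: 10:10-13:05, 13:15-18:45.
Quinn ∩ Teo ∩ Mei ∩ Emeka: 10:10-11:30, 13:30-13:50, 13:55-16:00, 16:15-16:35, 16:40-18:45.
Quinn ∩ Teo ∩ Mei ∩ Emeka ∩ Viktor: 10:10-11:30, 13:30-13:50, 13:55-16:00, 16:15-16:35, 16:40-18:45.
The last common window of at least 25 minutes is 16:40-18:45; a 25-minute meeting can start as late as 18:20 and still end by 18:45.

18:20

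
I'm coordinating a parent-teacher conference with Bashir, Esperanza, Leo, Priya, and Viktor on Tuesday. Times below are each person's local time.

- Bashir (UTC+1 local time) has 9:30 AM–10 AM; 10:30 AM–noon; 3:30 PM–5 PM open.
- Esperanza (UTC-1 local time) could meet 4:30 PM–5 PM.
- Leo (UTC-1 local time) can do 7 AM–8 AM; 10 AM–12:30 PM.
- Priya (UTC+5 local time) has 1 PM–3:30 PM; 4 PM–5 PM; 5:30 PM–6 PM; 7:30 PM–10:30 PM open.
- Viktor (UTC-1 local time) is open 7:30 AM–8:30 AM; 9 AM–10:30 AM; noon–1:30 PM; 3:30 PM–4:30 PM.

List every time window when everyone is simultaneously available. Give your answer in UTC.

Bashir in UTC: 08:30-09:00, 09:30-11:00, 14:30-16:00 (subtract 1h to convert from UTC+1).
Esperanza in UTC: 17:30-18:00 (add 1h to convert from UTC-1).
Leo in UTC: 08:00-09:00, 11:00-13:30 (add 1h to convert from UTC-1).
Priya in UTC: 08:00-10:30, 11:00-12:00, 12:30-13:00, 14:30-17:30 (subtract 5h to convert from UTC+5).
Viktor in UTC: 08:30-09:30, 10:00-11:30, 13:00-14:30, 16:30-17:30 (add 1h to convert from UTC-1).
Bashir ∩ Esperanza: ∅.
Bashir ∩ Esperanza ∩ Leo: ∅.
Bashir ∩ Esperanza ∩ Leo ∩ Priya: ∅.
Bashir ∩ Esperanza ∩ Leo ∩ Priya ∩ Viktor: ∅.
There is no time when everyone is free.

none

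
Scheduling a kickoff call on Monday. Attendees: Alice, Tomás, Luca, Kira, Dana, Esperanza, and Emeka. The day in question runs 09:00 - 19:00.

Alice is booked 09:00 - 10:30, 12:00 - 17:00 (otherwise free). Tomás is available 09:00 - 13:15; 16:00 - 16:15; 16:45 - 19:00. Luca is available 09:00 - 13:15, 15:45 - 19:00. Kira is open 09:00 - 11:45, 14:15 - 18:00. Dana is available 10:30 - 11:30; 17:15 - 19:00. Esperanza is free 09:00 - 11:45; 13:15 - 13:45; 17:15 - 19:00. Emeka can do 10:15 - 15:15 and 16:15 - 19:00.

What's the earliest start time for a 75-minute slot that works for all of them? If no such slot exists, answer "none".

none

Alice free: 10:30-12:00, 17:00-19:00 (invert busy blocks within the working day).
Tomás free: 09:00-13:15, 16:00-16:15, 16:45-19:00.
Luca free: 09:00-13:15, 15:45-19:00.
Kira free: 09:00-11:45, 14:15-18:00.
Dana free: 10:30-11:30, 17:15-19:00.
Esperanza free: 09:00-11:45, 13:15-13:45, 17:15-19:00.
Emeka free: 10:15-15:15, 16:15-19:00.
Alice ∩ Tomás: 10:30-12:00, 17:00-19:00.
Alice ∩ Tomás ∩ Luca: 10:30-12:00, 17:00-19:00.
Alice ∩ Tomás ∩ Luca ∩ Kira: 10:30-11:45, 17:00-18:00.
Alice ∩ Tomás ∩ Luca ∩ Kira ∩ Dana: 10:30-11:30, 17:15-18:00.
Alice ∩ Tomás ∩ Luca ∩ Kira ∩ Dana ∩ Esperanza: 10:30-11:30, 17:15-18:00.
Alice ∩ Tomás ∩ Luca ∩ Kira ∩ Dana ∩ Esperanza ∩ Emeka: 10:30-11:30, 17:15-18:00.
No common window is at least 75 minutes long.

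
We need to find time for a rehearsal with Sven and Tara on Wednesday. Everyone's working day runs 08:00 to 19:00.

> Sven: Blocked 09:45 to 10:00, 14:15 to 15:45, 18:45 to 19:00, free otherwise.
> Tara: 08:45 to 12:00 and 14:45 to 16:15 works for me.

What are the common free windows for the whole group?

Sven free: 08:00-09:45, 10:00-14:15, 15:45-18:45 (invert busy blocks within the working day).
Tara free: 08:45-12:00, 14:45-16:15.
Sven ∩ Tara: 08:45-09:45, 10:00-12:00, 15:45-16:15.
So the common availability across everyone is 08:45-09:45, 10:00-12:00, 15:45-16:15.

08:45-09:45, 10:00-12:00, 15:45-16:15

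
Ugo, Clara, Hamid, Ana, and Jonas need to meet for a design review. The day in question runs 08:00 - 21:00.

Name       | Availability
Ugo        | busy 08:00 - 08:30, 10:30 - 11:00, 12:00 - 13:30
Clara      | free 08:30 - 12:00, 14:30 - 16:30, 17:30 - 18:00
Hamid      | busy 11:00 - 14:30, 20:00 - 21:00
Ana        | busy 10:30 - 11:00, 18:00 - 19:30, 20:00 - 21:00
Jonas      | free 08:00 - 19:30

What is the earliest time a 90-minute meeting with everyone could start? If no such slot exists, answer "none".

Ugo free: 08:30-10:30, 11:00-12:00, 13:30-21:00 (invert busy blocks within the working day).
Clara free: 08:30-12:00, 14:30-16:30, 17:30-18:00.
Hamid free: 08:00-11:00, 14:30-20:00 (invert busy blocks within the working day).
Ana free: 08:00-10:30, 11:00-18:00, 19:30-20:00 (invert busy blocks within the working day).
Jonas free: 08:00-19:30.
Ugo ∩ Clara: 08:30-10:30, 11:00-12:00, 14:30-16:30, 17:30-18:00.
Ugo ∩ Clara ∩ Hamid: 08:30-10:30, 14:30-16:30, 17:30-18:00.
Ugo ∩ Clara ∩ Hamid ∩ Ana: 08:30-10:30, 14:30-16:30, 17:30-18:00.
Ugo ∩ Clara ∩ Hamid ∩ Ana ∩ Jonas: 08:30-10:30, 14:30-16:30, 17:30-18:00.
So the common availability across everyone is 08:30-10:30, 14:30-16:30, 17:30-18:00.
The first common window of at least 90 minutes is 08:30-10:30, so the earliest start is 08:30.

08:30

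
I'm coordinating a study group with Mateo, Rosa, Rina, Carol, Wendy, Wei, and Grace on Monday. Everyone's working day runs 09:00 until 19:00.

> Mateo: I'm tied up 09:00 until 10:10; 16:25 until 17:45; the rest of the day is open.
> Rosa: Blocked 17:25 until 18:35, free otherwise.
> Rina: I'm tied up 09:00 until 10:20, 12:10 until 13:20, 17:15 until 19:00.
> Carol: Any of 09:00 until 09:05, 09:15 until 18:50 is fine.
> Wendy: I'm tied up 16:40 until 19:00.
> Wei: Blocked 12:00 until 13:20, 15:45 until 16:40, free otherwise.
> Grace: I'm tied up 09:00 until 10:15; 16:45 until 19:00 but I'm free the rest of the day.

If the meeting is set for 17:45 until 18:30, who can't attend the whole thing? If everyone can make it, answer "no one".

Mateo free: 10:10-16:25, 17:45-19:00 (invert busy blocks within the working day).
Rosa free: 09:00-17:25, 18:35-19:00 (invert busy blocks within the working day).
Rina free: 10:20-12:10, 13:20-17:15 (invert busy blocks within the working day).
Carol free: 09:00-09:05, 09:15-18:50.
Wendy free: 09:00-16:40 (invert busy blocks within the working day).
Wei free: 09:00-12:00, 13:20-15:45, 16:40-19:00 (invert busy blocks within the working day).
Grace free: 10:15-16:45 (invert busy blocks within the working day).
Mateo: free for 17:45-18:30. Rosa: not fully free for 17:45-18:30. Rina: not fully free for 17:45-18:30. Carol: free for 17:45-18:30. Wendy: not fully free for 17:45-18:30. Wei: free for 17:45-18:30. Grace: not fully free for 17:45-18:30.

Grace, Rina, Rosa, Wendy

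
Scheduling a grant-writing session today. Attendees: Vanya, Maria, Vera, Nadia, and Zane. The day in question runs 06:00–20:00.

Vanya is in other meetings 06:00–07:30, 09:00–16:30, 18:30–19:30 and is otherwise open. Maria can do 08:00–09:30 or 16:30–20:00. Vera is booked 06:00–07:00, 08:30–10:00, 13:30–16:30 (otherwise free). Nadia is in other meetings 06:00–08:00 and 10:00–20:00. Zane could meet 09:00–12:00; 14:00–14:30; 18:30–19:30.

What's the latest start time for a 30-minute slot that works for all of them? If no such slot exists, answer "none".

Vanya free: 07:30-09:00, 16:30-18:30, 19:30-20:00 (invert busy blocks within the working day).
Maria free: 08:00-09:30, 16:30-20:00.
Vera free: 07:00-08:30, 10:00-13:30, 16:30-20:00 (invert busy blocks within the working day).
Nadia free: 08:00-10:00 (invert busy blocks within the working day).
Zane free: 09:00-12:00, 14:00-14:30, 18:30-19:30.
Vanya ∩ Maria: 08:00-09:00, 16:30-18:30, 19:30-20:00.
Vanya ∩ Maria ∩ Vera: 08:00-08:30, 16:30-18:30, 19:30-20:00.
Vanya ∩ Maria ∩ Vera ∩ Nadia: 08:00-08:30.
Vanya ∩ Maria ∩ Vera ∩ Nadia ∩ Zane: ∅.
There is no time when everyone is free.
No common window is at least 30 minutes long.

none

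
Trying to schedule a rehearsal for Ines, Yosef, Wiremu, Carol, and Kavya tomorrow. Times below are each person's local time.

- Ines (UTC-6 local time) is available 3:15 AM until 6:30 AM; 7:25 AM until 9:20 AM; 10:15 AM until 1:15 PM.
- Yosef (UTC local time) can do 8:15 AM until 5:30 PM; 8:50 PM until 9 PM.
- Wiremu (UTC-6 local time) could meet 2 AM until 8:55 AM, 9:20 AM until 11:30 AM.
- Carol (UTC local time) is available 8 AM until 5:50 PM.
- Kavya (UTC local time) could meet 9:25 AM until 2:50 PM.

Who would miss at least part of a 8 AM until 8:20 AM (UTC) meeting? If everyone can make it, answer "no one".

Ines, Kavya, Yosef

Ines in UTC: 09:15-12:30, 13:25-15:20, 16:15-19:15 (add 6h to convert from UTC-6).
Yosef in UTC: 08:15-17:30, 20:50-21:00.
Wiremu in UTC: 08:00-14:55, 15:20-17:30 (add 6h to convert from UTC-6).
Carol in UTC: 08:00-17:50.
Kavya in UTC: 09:25-14:50.
Ines: not fully free for 08:00-08:20. Yosef: not fully free for 08:00-08:20. Wiremu: free for 08:00-08:20. Carol: free for 08:00-08:20. Kavya: not fully free for 08:00-08:20.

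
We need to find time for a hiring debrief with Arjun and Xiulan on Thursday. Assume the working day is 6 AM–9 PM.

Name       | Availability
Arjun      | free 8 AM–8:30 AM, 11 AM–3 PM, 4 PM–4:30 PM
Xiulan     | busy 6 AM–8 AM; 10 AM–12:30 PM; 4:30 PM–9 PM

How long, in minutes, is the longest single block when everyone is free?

150

Arjun free: 08:00-08:30, 11:00-15:00, 16:00-16:30.
Xiulan free: 08:00-10:00, 12:30-16:30 (invert busy blocks within the working day).
Arjun ∩ Xiulan: 08:00-08:30, 12:30-15:00, 16:00-16:30.
The longest is 12:30-15:00 at 150 minutes.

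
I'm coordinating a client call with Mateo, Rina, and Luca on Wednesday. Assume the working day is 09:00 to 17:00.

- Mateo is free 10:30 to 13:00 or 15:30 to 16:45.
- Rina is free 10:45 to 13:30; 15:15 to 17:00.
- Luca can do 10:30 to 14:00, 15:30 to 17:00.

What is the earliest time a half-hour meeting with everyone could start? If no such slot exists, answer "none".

10:45

Mateo ∩ Rina: 10:45-13:00, 15:30-16:45.
Mateo ∩ Rina ∩ Luca: 10:45-13:00, 15:30-16:45.
Those are the intersection windows.
The first common window of at least 30 minutes is 10:45-13:00, so the earliest start is 10:45.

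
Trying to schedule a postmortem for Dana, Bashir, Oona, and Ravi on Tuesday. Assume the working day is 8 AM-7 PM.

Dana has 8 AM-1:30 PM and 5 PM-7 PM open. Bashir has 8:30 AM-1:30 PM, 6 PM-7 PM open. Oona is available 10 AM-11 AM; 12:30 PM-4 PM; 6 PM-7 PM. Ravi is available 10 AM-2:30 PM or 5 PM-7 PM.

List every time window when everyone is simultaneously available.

10:00-11:00, 12:30-13:30, 18:00-19:00

Dana ∩ Bashir: 08:30-13:30, 18:00-19:00.
Dana ∩ Bashir ∩ Oona: 10:00-11:00, 12:30-13:30, 18:00-19:00.
Dana ∩ Bashir ∩ Oona ∩ Ravi: 10:00-11:00, 12:30-13:30, 18:00-19:00.
So the common availability across everyone is 10:00-11:00, 12:30-13:30, 18:00-19:00.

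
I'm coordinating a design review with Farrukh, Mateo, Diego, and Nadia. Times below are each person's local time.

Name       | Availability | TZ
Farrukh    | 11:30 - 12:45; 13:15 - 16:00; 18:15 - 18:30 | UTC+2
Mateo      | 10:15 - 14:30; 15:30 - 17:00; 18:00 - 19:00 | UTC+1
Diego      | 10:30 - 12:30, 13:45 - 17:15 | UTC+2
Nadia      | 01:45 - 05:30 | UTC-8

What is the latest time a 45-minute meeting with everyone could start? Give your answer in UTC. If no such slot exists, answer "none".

Farrukh in UTC: 09:30-10:45, 11:15-14:00, 16:15-16:30 (subtract 2h to convert from UTC+2).
Mateo in UTC: 09:15-13:30, 14:30-16:00, 17:00-18:00 (subtract 1h to convert from UTC+1).
Diego in UTC: 08:30-10:30, 11:45-15:15 (subtract 2h to convert from UTC+2).
Nadia in UTC: 09:45-13:30 (add 8h to convert from UTC-8).
Farrukh ∩ Mateo: 09:30-10:45, 11:15-13:30.
Farrukh ∩ Mateo ∩ Diego: 09:30-10:30, 11:45-13:30.
Farrukh ∩ Mateo ∩ Diego ∩ Nadia: 09:45-10:30, 11:45-13:30.
The last common window of at least 45 minutes is 11:45-13:30; a 45-minute meeting can start as late as 12:45 and still end by 13:30.

12:45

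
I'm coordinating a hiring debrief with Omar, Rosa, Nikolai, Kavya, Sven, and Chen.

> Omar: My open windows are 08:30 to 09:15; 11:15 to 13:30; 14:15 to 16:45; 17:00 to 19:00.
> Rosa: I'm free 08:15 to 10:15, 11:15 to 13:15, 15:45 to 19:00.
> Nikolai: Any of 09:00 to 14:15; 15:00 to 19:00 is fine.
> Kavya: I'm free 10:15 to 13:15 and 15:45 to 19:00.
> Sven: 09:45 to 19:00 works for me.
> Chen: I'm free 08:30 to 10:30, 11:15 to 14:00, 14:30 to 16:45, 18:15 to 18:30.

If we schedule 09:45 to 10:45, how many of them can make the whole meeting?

Nikolai and Sven can make the full 09:45-10:45 slot — that's 2.

2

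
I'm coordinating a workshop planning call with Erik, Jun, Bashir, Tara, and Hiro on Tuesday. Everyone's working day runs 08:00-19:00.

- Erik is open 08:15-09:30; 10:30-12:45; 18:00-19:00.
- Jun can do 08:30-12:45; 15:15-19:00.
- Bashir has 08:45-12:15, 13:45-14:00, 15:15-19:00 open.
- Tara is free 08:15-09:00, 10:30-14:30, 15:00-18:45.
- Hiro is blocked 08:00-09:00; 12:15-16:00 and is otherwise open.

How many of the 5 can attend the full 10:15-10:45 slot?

Erik free: 08:15-09:30, 10:30-12:45, 18:00-19:00.
Jun free: 08:30-12:45, 15:15-19:00.
Bashir free: 08:45-12:15, 13:45-14:00, 15:15-19:00.
Tara free: 08:15-09:00, 10:30-14:30, 15:00-18:45.
Hiro free: 09:00-12:15, 16:00-19:00 (invert busy blocks within the working day).
Jun, Bashir, and Hiro can make the full 10:15-10:45 slot — that's 3.

3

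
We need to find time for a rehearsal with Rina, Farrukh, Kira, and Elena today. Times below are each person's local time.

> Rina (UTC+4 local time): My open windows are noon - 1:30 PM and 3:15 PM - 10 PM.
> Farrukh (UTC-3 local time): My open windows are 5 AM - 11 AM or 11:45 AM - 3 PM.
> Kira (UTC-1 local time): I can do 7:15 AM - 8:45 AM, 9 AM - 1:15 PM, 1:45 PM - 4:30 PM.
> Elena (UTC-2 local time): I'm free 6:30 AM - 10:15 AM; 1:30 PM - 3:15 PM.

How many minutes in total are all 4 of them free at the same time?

225

Rina in UTC: 08:00-09:30, 11:15-18:00 (subtract 4h to convert from UTC+4).
Farrukh in UTC: 08:00-14:00, 14:45-18:00 (add 3h to convert from UTC-3).
Kira in UTC: 08:15-09:45, 10:00-14:15, 14:45-17:30 (add 1h to convert from UTC-1).
Elena in UTC: 08:30-12:15, 15:30-17:15 (add 2h to convert from UTC-2).
Rina ∩ Farrukh: 08:00-09:30, 11:15-14:00, 14:45-18:00.
Rina ∩ Farrukh ∩ Kira: 08:15-09:30, 11:15-14:00, 14:45-17:30.
Rina ∩ Farrukh ∩ Kira ∩ Elena: 08:30-09:30, 11:15-12:15, 15:30-17:15.
Summing the common windows: 60 + 60 + 105 = 225 minutes.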